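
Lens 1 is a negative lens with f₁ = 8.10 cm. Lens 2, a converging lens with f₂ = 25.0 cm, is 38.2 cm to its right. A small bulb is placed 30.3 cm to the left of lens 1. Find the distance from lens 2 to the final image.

56.9 cm

Lens 1 is diverging, so f₁ = −8.10 cm.
Lens 1: 1/d_i1 = 1/f₁ − 1/d_o1 = 1/(-8.10) − 1/(30.3) = -0.1565, so d_i1 = -6.391 cm.
The intermediate image is 6.391 cm to the left of lens 1 (virtual), which is 38.2 − (-6.391) = 44.59 cm to the left of lens 2, so d_o2 = +44.59 cm.
Lens 2: 1/d_i2 = 1/f₂ − 1/d_o2 = 1/(25.0) − 1/(44.59) = 0.01757, so d_i2 = 56.9 cm.
The final image is real, 56.9 cm to the right of lens 2 (overall magnification ≈ -0.27).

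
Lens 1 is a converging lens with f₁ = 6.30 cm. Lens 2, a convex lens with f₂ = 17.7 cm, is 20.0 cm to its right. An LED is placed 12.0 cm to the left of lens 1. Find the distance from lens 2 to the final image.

Lens 1: 1/d_i1 = 1/f₁ − 1/d_o1 = 1/(6.30) − 1/(12.0) = 0.07540, so d_i1 = 13.26 cm.
The intermediate image is 13.26 cm to the right of lens 1, which is 20.0 − (13.26) = 6.740 cm to the left of lens 2, so d_o2 = +6.740 cm.
Lens 2: 1/d_i2 = 1/f₂ − 1/d_o2 = 1/(17.7) − 1/(6.740) = -0.09187, so d_i2 = -10.9 cm.
The final image is virtual, 10.9 cm to the left of lens 2 (overall magnification ≈ -1.8).

10.9 cm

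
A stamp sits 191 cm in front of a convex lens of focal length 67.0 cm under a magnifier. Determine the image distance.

103 cm

Thin-lens equation: 1/q = 1/f − 1/p = 1/(67.00) − 1/(191) = 0.01493 − 0.005236 = 0.009690, so q = 103 cm.
The image is real, inverted and reduced, on the far side of the lens.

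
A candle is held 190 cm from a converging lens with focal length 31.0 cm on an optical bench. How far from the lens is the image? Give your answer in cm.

37.0 cm

Lens equation: 1/q = 1/f − 1/p = 1/(31.00) − 1/(190) = 0.03226 − 0.005263 = 0.02699, so q = 37.0 cm.
The image is real, inverted and reduced, on the far side of the lens.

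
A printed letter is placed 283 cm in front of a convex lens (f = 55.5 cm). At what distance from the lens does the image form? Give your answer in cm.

Lens equation: 1/s_i = 1/f − 1/s_o = 1/(55.50) − 1/(283) = 0.01802 − 0.003534 = 0.01448, so s_i = 69.0 cm.
The image is real, inverted and reduced, on the far side of the lens.

69.0 cm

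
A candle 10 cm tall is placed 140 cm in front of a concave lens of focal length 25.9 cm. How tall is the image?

1.56 cm

For a concave lens, f = -25.9 cm.
1/d_i = 1/f − 1/d_o = 1/(-25.90) − 1/(140) = -0.04575, so d_i = -21.86 cm.
m = −d_i/d_o = +0.1561.
|h_i| = |m|·h_o = 0.1561 × 10 = 1.56 cm. The image is virtual, upright and reduced, on the same side as the object.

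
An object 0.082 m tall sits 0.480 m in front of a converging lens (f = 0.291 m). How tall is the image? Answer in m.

1/d_i = 1/f − 1/d_o = 1/(0.2910) − 1/(0.480) = 1.353, so d_i = 0.7390 m.
m = −d_i/d_o = -1.540.
|h_i| = |m|·h_o = 1.540 × 0.082 = 0.126 m. The image is real, inverted and enlarged, on the far side of the lens.

0.126 m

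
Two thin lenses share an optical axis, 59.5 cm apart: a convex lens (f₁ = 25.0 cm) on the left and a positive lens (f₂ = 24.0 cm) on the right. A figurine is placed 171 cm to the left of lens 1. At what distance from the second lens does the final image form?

Lens 1: 1/d_i1 = 1/f₁ − 1/d_o1 = 1/(25.0) − 1/(171) = 0.03415, so d_i1 = 29.28 cm.
The intermediate image is 29.28 cm to the right of lens 1, which is 59.5 − (29.28) = 30.22 cm to the left of lens 2, so d_o2 = +30.22 cm.
Lens 2: 1/d_i2 = 1/f₂ − 1/d_o2 = 1/(24.0) − 1/(30.22) = 0.008576, so d_i2 = 117 cm.
The final image is real, 117 cm to the right of lens 2 (overall magnification ≈ 0.66).

117 cm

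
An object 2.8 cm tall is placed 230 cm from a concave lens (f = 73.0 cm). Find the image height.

0.675 cm

For a concave lens, f = -73.0 cm.
1/d_i = 1/f − 1/d_o = 1/(-73.00) − 1/(230) = -0.01805, so d_i = -55.41 cm.
m = −d_i/d_o = +0.2409.
|h_i| = |m|·h_o = 0.2409 × 2.8 = 0.675 cm. The image is virtual, upright and reduced, on the same side as the object.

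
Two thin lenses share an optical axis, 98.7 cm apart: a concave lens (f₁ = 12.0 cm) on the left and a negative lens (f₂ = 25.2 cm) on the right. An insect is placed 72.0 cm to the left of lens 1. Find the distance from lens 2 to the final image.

20.5 cm

Lens 1 is diverging, so f₁ = −12.0 cm.
Lens 1: 1/d_i1 = 1/f₁ − 1/d_o1 = 1/(-12.0) − 1/(72.0) = -0.09722, so d_i1 = -10.29 cm.
The intermediate image is 10.29 cm to the left of lens 1 (virtual), which is 98.7 − (-10.29) = 109.0 cm to the left of lens 2, so d_o2 = +109.0 cm.
Lens 2 is diverging, so f₂ = −25.2 cm.
Lens 2: 1/d_i2 = 1/f₂ − 1/d_o2 = 1/(-25.2) − 1/(109.0) = -0.04886, so d_i2 = -20.5 cm.
The final image is virtual, 20.5 cm to the left of lens 2 (overall magnification ≈ 0.027).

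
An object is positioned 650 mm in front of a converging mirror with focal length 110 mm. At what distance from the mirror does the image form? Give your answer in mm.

Mirror equation: 1/v = 1/f − 1/u = 1/(110.0) − 1/(650) = 0.009091 − 0.001538 = 0.007552, so v = 132 mm.
The image is real, inverted and reduced, in front of the mirror.

132 mm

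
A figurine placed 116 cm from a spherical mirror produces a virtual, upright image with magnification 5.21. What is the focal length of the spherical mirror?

m = −d_i/d_o ⇒ d_i = −m·d_o = −(+5.21)·(116) = -604.4 cm.
1/f = 1/d_o + 1/d_i = 1/(116) + 1/(-604.4) = 0.006966, so f = 144 cm.
Since f is positive, the spherical mirror is concave.

f = 144 cm (concave)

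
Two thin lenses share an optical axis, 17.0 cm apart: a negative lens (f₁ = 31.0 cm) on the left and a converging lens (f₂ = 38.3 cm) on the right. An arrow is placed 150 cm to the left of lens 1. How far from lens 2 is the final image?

372 cm

Lens 1 is diverging, so f₁ = −31.0 cm.
Lens 1: 1/d_i1 = 1/f₁ − 1/d_o1 = 1/(-31.0) − 1/(150) = -0.03892, so d_i1 = -25.69 cm.
The intermediate image is 25.69 cm to the left of lens 1 (virtual), which is 17.0 − (-25.69) = 42.69 cm to the left of lens 2, so d_o2 = +42.69 cm.
Lens 2: 1/d_i2 = 1/f₂ − 1/d_o2 = 1/(38.3) − 1/(42.69) = 0.002685, so d_i2 = 372 cm.
The final image is real, 372 cm to the right of lens 2 (overall magnification ≈ -1.5).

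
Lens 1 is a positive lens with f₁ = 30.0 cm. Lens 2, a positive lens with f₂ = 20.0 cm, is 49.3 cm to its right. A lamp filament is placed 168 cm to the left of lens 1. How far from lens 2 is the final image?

35.4 cm

Lens 1: 1/d_i1 = 1/f₁ − 1/d_o1 = 1/(30.0) − 1/(168) = 0.02738, so d_i1 = 36.52 cm.
The intermediate image is 36.52 cm to the right of lens 1, which is 49.3 − (36.52) = 12.78 cm to the left of lens 2, so d_o2 = +12.78 cm.
Lens 2: 1/d_i2 = 1/f₂ − 1/d_o2 = 1/(20.0) − 1/(12.78) = -0.02825, so d_i2 = -35.4 cm.
The final image is virtual, 35.4 cm to the left of lens 2 (overall magnification ≈ -0.60).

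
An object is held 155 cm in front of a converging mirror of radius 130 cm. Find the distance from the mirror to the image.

112 cm

f = R/2 = 130/2 = 65.00 cm.
Mirror equation: 1/d_i = 1/f − 1/d_o = 1/(65.00) − 1/(155) = 0.01538 − 0.006452 = 0.008933, so d_i = 112 cm.
The image is real, inverted and reduced, in front of the mirror.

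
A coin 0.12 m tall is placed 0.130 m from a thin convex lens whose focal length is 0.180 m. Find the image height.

1/d_i = 1/f − 1/d_o = 1/(0.1800) − 1/(0.130) = -2.137, so d_i = -0.4680 m.
m = −d_i/d_o = +3.600.
|h_i| = |m|·h_o = 3.600 × 0.12 = 0.432 m. The image is virtual, upright and enlarged, on the same side as the object.

0.432 m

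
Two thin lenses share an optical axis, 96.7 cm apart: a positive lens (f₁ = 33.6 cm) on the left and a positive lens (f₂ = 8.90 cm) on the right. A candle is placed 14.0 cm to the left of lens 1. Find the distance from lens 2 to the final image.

Lens 1: 1/d_i1 = 1/f₁ − 1/d_o1 = 1/(33.6) − 1/(14.0) = -0.04167, so d_i1 = -24.00 cm.
The intermediate image is 24.00 cm to the left of lens 1 (virtual), which is 96.7 − (-24.00) = 120.7 cm to the left of lens 2, so d_o2 = +120.7 cm.
Lens 2: 1/d_i2 = 1/f₂ − 1/d_o2 = 1/(8.90) − 1/(120.7) = 0.1041, so d_i2 = 9.61 cm.
The final image is real, 9.61 cm to the right of lens 2 (overall magnification ≈ -0.14).

9.61 cm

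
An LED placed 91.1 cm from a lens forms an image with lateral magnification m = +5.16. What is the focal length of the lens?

m = −d_i/d_o ⇒ d_i = −m·d_o = −(+5.16)·(91.1) = -470.1 cm.
1/f = 1/d_o + 1/d_i = 1/(91.1) + 1/(-470.1) = 0.008850, so f = 113 cm.
Since f is positive, the lens is converging.

f = 113 cm (converging)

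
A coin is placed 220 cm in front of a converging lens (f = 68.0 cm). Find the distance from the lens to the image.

98.4 cm

Thin-lens equation: 1/q = 1/f − 1/p = 1/(68.00) − 1/(220) = 0.01471 − 0.004545 = 0.01016, so q = 98.4 cm.
The image is real, inverted and reduced, on the far side of the lens.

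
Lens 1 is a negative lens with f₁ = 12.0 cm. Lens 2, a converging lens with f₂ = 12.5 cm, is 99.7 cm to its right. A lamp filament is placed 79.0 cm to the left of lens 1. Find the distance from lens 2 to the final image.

14.1 cm

Lens 1 is diverging, so f₁ = −12.0 cm.
Lens 1: 1/d_i1 = 1/f₁ − 1/d_o1 = 1/(-12.0) − 1/(79.0) = -0.09599, so d_i1 = -10.42 cm.
The intermediate image is 10.42 cm to the left of lens 1 (virtual), which is 99.7 − (-10.42) = 110.1 cm to the left of lens 2, so d_o2 = +110.1 cm.
Lens 2: 1/d_i2 = 1/f₂ − 1/d_o2 = 1/(12.5) − 1/(110.1) = 0.07092, so d_i2 = 14.1 cm.
The final image is real, 14.1 cm to the right of lens 2 (overall magnification ≈ -0.017).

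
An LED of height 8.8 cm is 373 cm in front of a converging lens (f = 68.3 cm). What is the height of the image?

1/d_i = 1/f − 1/d_o = 1/(68.30) − 1/(373) = 0.01196, so d_i = 83.61 cm.
m = −d_i/d_o = -0.2242.
|h_i| = |m|·h_o = 0.2242 × 8.8 = 1.97 cm. The image is real, inverted and reduced, on the far side of the lens.

1.97 cm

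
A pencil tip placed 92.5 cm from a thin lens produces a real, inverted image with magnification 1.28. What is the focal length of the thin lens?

f = 51.9 cm (converging)

m = −d_i/d_o ⇒ d_i = −m·d_o = −(-1.28)·(92.5) = 118.4 cm.
1/f = 1/d_o + 1/d_i = 1/(92.5) + 1/(118.4) = 0.01926, so f = 51.9 cm.
Since f is positive, the thin lens is converging.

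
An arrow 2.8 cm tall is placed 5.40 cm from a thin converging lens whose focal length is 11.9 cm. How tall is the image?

5.13 cm

1/d_i = 1/f − 1/d_o = 1/(11.90) − 1/(5.40) = -0.1012, so d_i = -9.886 cm.
m = −d_i/d_o = +1.831.
|h_i| = |m|·h_o = 1.831 × 2.8 = 5.13 cm. The image is virtual, upright and enlarged, on the same side as the object.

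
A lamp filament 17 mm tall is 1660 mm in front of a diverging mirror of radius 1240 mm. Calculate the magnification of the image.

f = R/2 = 1240/2 = 620.0 mm; for a diverging mirror, f = -620.0 mm.
1/d_i = 1/f − 1/d_o = 1/(-620.0) − 1/(1660) = -0.002215, so d_i = -451.4 mm.
m = −d_i/d_o = −(-451.4)/(1660) = +0.272.
The image is virtual, upright and reduced, behind the mirror.

m = +0.272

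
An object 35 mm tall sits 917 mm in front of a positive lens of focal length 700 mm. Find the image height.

113 mm

1/d_i = 1/f − 1/d_o = 1/(700.0) − 1/(917) = 0.0003381, so d_i = 2958 mm.
m = −d_i/d_o = -3.226.
|h_i| = |m|·h_o = 3.226 × 35 = 113 mm. The image is real, inverted and enlarged, on the far side of the lens.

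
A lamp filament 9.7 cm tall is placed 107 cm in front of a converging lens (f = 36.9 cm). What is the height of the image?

1/d_i = 1/f − 1/d_o = 1/(36.90) − 1/(107) = 0.01775, so d_i = 56.32 cm.
m = −d_i/d_o = -0.5264.
|h_i| = |m|·h_o = 0.5264 × 9.7 = 5.11 cm. The image is real, inverted and reduced, on the far side of the lens.

5.11 cm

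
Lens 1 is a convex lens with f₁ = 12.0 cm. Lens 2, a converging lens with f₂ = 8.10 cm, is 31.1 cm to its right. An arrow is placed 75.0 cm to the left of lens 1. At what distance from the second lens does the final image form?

Lens 1: 1/d_i1 = 1/f₁ − 1/d_o1 = 1/(12.0) − 1/(75.0) = 0.07000, so d_i1 = 14.29 cm.
The intermediate image is 14.29 cm to the right of lens 1, which is 31.1 − (14.29) = 16.81 cm to the left of lens 2, so d_o2 = +16.81 cm.
Lens 2: 1/d_i2 = 1/f₂ − 1/d_o2 = 1/(8.10) − 1/(16.81) = 0.06397, so d_i2 = 15.6 cm.
The final image is real, 15.6 cm to the right of lens 2 (overall magnification ≈ 0.18).

15.6 cm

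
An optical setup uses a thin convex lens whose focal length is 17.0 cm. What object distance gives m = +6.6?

m = −d_i/d_o ⇒ d_i = −m·d_o.
1/f = 1/d_o + 1/d_i = 1/d_o − 1/(m·d_o) = (1 − 1/m)/d_o, so d_o = f(1 − 1/m) = (17.00)(1 − 1/(+6.6)) = 14.4 cm.

14.4 cm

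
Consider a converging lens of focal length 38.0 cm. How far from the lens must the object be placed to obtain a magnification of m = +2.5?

22.8 cm

m = −d_i/d_o ⇒ d_i = −m·d_o.
1/f = 1/d_o + 1/d_i = 1/d_o − 1/(m·d_o) = (1 − 1/m)/d_o, so d_o = f(1 − 1/m) = (38.00)(1 − 1/(+2.5)) = 22.8 cm.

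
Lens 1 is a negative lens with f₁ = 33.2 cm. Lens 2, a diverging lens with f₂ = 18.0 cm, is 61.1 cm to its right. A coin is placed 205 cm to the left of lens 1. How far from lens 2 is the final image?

Lens 1 is diverging, so f₁ = −33.2 cm.
Lens 1: 1/d_i1 = 1/f₁ − 1/d_o1 = 1/(-33.2) − 1/(205) = -0.03500, so d_i1 = -28.57 cm.
The intermediate image is 28.57 cm to the left of lens 1 (virtual), which is 61.1 − (-28.57) = 89.67 cm to the left of lens 2, so d_o2 = +89.67 cm.
Lens 2 is diverging, so f₂ = −18.0 cm.
Lens 2: 1/d_i2 = 1/f₂ − 1/d_o2 = 1/(-18.0) − 1/(89.67) = -0.06671, so d_i2 = -15.0 cm.
The final image is virtual, 15.0 cm to the left of lens 2 (overall magnification ≈ 0.023).

15.0 cm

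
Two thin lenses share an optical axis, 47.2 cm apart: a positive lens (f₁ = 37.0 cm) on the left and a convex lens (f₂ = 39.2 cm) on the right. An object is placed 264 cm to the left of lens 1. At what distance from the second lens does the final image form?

Lens 1: 1/d_i1 = 1/f₁ − 1/d_o1 = 1/(37.0) − 1/(264) = 0.02324, so d_i1 = 43.03 cm.
The intermediate image is 43.03 cm to the right of lens 1, which is 47.2 − (43.03) = 4.170 cm to the left of lens 2, so d_o2 = +4.170 cm.
Lens 2: 1/d_i2 = 1/f₂ − 1/d_o2 = 1/(39.2) − 1/(4.170) = -0.2143, so d_i2 = -4.67 cm.
The final image is virtual, 4.67 cm to the left of lens 2 (overall magnification ≈ -0.18).

4.67 cm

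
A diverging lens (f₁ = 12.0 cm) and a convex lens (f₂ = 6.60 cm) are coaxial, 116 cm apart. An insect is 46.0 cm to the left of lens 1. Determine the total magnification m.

f₁ = −12.0 cm (diverging).
Lens 1: 1/d_i1 = 1/(-12.0) − 1/(46.0) = -0.1051, so d_i1 = -9.517 cm; m₁ = −d_i1/d_o1 = +0.2069.
d_o2 = 116 − (-9.517) = 125.5 cm.
Lens 2: 1/d_i2 = 1/(6.60) − 1/(125.5) = 0.1435, so d_i2 = 6.966 cm; m₂ = −d_i2/d_o2 = -0.05551.
m = m₁·m₂ = (+0.2069)(-0.05551) = -0.0115.

m = -0.0115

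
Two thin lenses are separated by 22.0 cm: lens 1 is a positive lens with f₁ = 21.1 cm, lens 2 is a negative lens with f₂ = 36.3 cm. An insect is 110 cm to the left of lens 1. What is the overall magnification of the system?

m = -0.268

Lens 1: 1/d_i1 = 1/(21.1) − 1/(110) = 0.03830, so d_i1 = 26.11 cm; m₁ = −d_i1/d_o1 = -0.2374.
d_o2 = 22.0 − (26.11) = -4.110 cm (virtual object).
f₂ = −36.3 cm (diverging).
Lens 2: 1/d_i2 = 1/(-36.3) − 1/(-4.110) = 0.2158, so d_i2 = 4.635 cm; m₂ = −d_i2/d_o2 = +1.128.
m = m₁·m₂ = (-0.2374)(+1.128) = -0.268.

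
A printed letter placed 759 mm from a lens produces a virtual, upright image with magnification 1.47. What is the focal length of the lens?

f = 2370 mm (converging)

m = −d_i/d_o ⇒ d_i = −m·d_o = −(+1.47)·(759) = -1116 mm.
1/f = 1/d_o + 1/d_i = 1/(759) + 1/(-1116) = 0.0004215, so f = 2370 mm.
Since f is positive, the lens is converging.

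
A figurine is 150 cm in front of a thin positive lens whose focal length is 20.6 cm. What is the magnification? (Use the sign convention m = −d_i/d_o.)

m = -0.159

1/d_i = 1/f − 1/d_o = 1/(20.60) − 1/(150) = 0.04188, so d_i = 23.88 cm.
m = −d_i/d_o = −(23.88)/(150) = -0.159.
The image is real, inverted and reduced, on the far side of the lens.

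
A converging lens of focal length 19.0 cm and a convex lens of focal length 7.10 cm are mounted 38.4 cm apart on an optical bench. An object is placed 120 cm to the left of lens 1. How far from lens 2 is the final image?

12.9 cm

Lens 1: 1/d_i1 = 1/f₁ − 1/d_o1 = 1/(19.0) − 1/(120) = 0.04430, so d_i1 = 22.57 cm.
The intermediate image is 22.57 cm to the right of lens 1, which is 38.4 − (22.57) = 15.83 cm to the left of lens 2, so d_o2 = +15.83 cm.
Lens 2: 1/d_i2 = 1/f₂ − 1/d_o2 = 1/(7.10) − 1/(15.83) = 0.07767, so d_i2 = 12.9 cm.
The final image is real, 12.9 cm to the right of lens 2 (overall magnification ≈ 0.15).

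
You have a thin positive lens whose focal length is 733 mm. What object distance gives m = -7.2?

m = −d_i/d_o ⇒ d_i = −m·d_o.
1/f = 1/d_o + 1/d_i = 1/d_o − 1/(m·d_o) = (1 − 1/m)/d_o, so d_o = f(1 − 1/m) = (733.0)(1 − 1/(-7.2)) = 835 mm.

835 mm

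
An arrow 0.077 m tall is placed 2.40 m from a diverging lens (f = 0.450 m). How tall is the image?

0.0122 m

For a diverging lens, f = -0.450 m.
1/d_i = 1/f − 1/d_o = 1/(-0.4500) − 1/(2.40) = -2.639, so d_i = -0.3789 m.
m = −d_i/d_o = +0.1579.
|h_i| = |m|·h_o = 0.1579 × 0.077 = 0.0122 m. The image is virtual, upright and reduced, on the same side as the object.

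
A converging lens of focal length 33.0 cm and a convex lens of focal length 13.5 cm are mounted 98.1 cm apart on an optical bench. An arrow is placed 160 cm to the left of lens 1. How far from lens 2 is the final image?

17.7 cm

Lens 1: 1/d_i1 = 1/f₁ − 1/d_o1 = 1/(33.0) − 1/(160) = 0.02405, so d_i1 = 41.57 cm.
The intermediate image is 41.57 cm to the right of lens 1, which is 98.1 − (41.57) = 56.53 cm to the left of lens 2, so d_o2 = +56.53 cm.
Lens 2: 1/d_i2 = 1/f₂ − 1/d_o2 = 1/(13.5) − 1/(56.53) = 0.05638, so d_i2 = 17.7 cm.
The final image is real, 17.7 cm to the right of lens 2 (overall magnification ≈ 0.082).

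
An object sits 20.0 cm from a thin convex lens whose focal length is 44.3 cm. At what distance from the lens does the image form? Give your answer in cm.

Lens equation: 1/s_i = 1/f − 1/s_o = 1/(44.30) − 1/(20.0) = 0.02257 − 0.05000 = -0.02743, so s_i = -36.5 cm.
The image is virtual, upright and enlarged, on the same side as the object.

36.5 cm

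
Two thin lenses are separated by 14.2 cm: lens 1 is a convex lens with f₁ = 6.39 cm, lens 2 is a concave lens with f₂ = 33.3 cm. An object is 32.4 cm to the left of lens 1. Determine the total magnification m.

m = -0.207

Lens 1: 1/d_i1 = 1/(6.39) − 1/(32.4) = 0.1256, so d_i1 = 7.960 cm; m₁ = −d_i1/d_o1 = -0.2457.
d_o2 = 14.2 − (7.960) = 6.240 cm.
f₂ = −33.3 cm (diverging).
Lens 2: 1/d_i2 = 1/(-33.3) − 1/(6.240) = -0.1903, so d_i2 = -5.255 cm; m₂ = −d_i2/d_o2 = +0.8422.
m = m₁·m₂ = (-0.2457)(+0.8422) = -0.207.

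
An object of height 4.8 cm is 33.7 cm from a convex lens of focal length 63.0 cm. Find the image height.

10.3 cm

1/d_i = 1/f − 1/d_o = 1/(63.00) − 1/(33.7) = -0.01380, so d_i = -72.46 cm.
m = −d_i/d_o = +2.150.
|h_i| = |m|·h_o = 2.150 × 4.8 = 10.3 cm. The image is virtual, upright and enlarged, on the same side as the object.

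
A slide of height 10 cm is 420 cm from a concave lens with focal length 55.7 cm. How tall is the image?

For a concave lens, f = -55.7 cm.
1/d_i = 1/f − 1/d_o = 1/(-55.70) − 1/(420) = -0.02033, so d_i = -49.18 cm.
m = −d_i/d_o = +0.1171.
|h_i| = |m|·h_o = 0.1171 × 10 = 1.17 cm. The image is virtual, upright and reduced, on the same side as the object.

1.17 cm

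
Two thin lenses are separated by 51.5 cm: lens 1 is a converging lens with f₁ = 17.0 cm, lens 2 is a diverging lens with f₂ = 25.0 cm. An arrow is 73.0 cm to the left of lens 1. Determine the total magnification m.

Lens 1: 1/d_i1 = 1/(17.0) − 1/(73.0) = 0.04512, so d_i1 = 22.16 cm; m₁ = −d_i1/d_o1 = -0.3036.
d_o2 = 51.5 − (22.16) = 29.34 cm.
f₂ = −25.0 cm (diverging).
Lens 2: 1/d_i2 = 1/(-25.0) − 1/(29.34) = -0.07408, so d_i2 = -13.50 cm; m₂ = −d_i2/d_o2 = +0.4601.
m = m₁·m₂ = (-0.3036)(+0.4601) = -0.140.

m = -0.140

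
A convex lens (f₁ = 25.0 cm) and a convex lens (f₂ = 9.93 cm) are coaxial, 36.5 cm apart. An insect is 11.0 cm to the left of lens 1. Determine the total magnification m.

Lens 1: 1/d_i1 = 1/(25.0) − 1/(11.0) = -0.05091, so d_i1 = -19.64 cm; m₁ = −d_i1/d_o1 = +1.785.
d_o2 = 36.5 − (-19.64) = 56.14 cm.
Lens 2: 1/d_i2 = 1/(9.93) − 1/(56.14) = 0.08289, so d_i2 = 12.06 cm; m₂ = −d_i2/d_o2 = -0.2149.
m = m₁·m₂ = (+1.785)(-0.2149) = -0.384.

m = -0.384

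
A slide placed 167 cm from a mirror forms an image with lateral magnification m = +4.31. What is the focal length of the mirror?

f = 217 cm (concave)

m = −d_i/d_o ⇒ d_i = −m·d_o = −(+4.31)·(167) = -719.8 cm.
1/f = 1/d_o + 1/d_i = 1/(167) + 1/(-719.8) = 0.004599, so f = 217 cm.
Since f is positive, the mirror is concave.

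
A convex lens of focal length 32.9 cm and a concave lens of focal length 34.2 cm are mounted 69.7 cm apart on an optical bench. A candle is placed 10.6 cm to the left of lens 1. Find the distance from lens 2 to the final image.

Lens 1: 1/d_i1 = 1/f₁ − 1/d_o1 = 1/(32.9) − 1/(10.6) = -0.06394, so d_i1 = -15.64 cm.
The intermediate image is 15.64 cm to the left of lens 1 (virtual), which is 69.7 − (-15.64) = 85.34 cm to the left of lens 2, so d_o2 = +85.34 cm.
Lens 2 is diverging, so f₂ = −34.2 cm.
Lens 2: 1/d_i2 = 1/f₂ − 1/d_o2 = 1/(-34.2) − 1/(85.34) = -0.04096, so d_i2 = -24.4 cm.
The final image is virtual, 24.4 cm to the left of lens 2 (overall magnification ≈ 0.42).

24.4 cm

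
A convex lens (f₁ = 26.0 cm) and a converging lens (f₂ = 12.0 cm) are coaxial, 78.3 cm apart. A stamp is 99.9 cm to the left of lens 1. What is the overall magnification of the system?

m = +0.136

Lens 1: 1/d_i1 = 1/(26.0) − 1/(99.9) = 0.02845, so d_i1 = 35.15 cm; m₁ = −d_i1/d_o1 = -0.3519.
d_o2 = 78.3 − (35.15) = 43.15 cm.
Lens 2: 1/d_i2 = 1/(12.0) − 1/(43.15) = 0.06016, so d_i2 = 16.62 cm; m₂ = −d_i2/d_o2 = -0.3852.
m = m₁·m₂ = (-0.3519)(-0.3852) = +0.136.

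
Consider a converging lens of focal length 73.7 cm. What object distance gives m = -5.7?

86.6 cm

m = −d_i/d_o ⇒ d_i = −m·d_o.
1/f = 1/d_o + 1/d_i = 1/d_o − 1/(m·d_o) = (1 − 1/m)/d_o, so d_o = f(1 − 1/m) = (73.70)(1 − 1/(-5.7)) = 86.6 cm.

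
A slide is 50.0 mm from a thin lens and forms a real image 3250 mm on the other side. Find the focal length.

f = 49.2 mm (converging)

Real image ⇒ d_i = +3250 mm.
1/f = 1/d_o + 1/d_i = 1/(50.0) + 1/(3250) = 0.02031, so f = 49.2 mm.
Since f is positive, the thin lens is converging.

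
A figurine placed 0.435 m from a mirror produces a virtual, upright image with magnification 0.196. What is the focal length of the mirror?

f = -0.106 m (convex)

m = −d_i/d_o ⇒ d_i = −m·d_o = −(+0.196)·(0.435) = -0.08526 m.
1/f = 1/d_o + 1/d_i = 1/(0.435) + 1/(-0.08526) = -9.430, so f = -0.106 m.
Since f is negative, the mirror is convex.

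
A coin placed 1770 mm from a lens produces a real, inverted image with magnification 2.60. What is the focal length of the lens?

f = 1280 mm (converging)

m = −d_i/d_o ⇒ d_i = −m·d_o = −(-2.60)·(1770) = 4602 mm.
1/f = 1/d_o + 1/d_i = 1/(1770) + 1/(4602) = 0.0007823, so f = 1280 mm.
Since f is positive, the lens is converging.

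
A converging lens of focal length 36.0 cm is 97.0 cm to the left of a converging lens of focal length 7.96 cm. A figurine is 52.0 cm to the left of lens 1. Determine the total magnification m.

Lens 1: 1/d_i1 = 1/(36.0) − 1/(52.0) = 0.008547, so d_i1 = 117.0 cm; m₁ = −d_i1/d_o1 = -2.250.
d_o2 = 97.0 − (117.0) = -20.00 cm (virtual object).
Lens 2: 1/d_i2 = 1/(7.96) − 1/(-20.00) = 0.1756, so d_i2 = 5.694 cm; m₂ = −d_i2/d_o2 = +0.2847.
m = m₁·m₂ = (-2.250)(+0.2847) = -0.641.

m = -0.641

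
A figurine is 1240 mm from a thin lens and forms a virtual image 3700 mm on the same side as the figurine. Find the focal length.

f = 1870 mm (converging)

Virtual image ⇒ d_i = −3700 mm.
1/f = 1/d_o + 1/d_i = 1/(1240) + 1/(-3700) = 0.0005362, so f = 1870 mm.
Since f is positive, the thin lens is converging.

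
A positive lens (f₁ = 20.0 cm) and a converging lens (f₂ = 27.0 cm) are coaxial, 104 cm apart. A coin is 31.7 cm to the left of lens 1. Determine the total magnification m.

Lens 1: 1/d_i1 = 1/(20.0) − 1/(31.7) = 0.01845, so d_i1 = 54.19 cm; m₁ = −d_i1/d_o1 = -1.709.
d_o2 = 104 − (54.19) = 49.81 cm.
Lens 2: 1/d_i2 = 1/(27.0) − 1/(49.81) = 0.01696, so d_i2 = 58.96 cm; m₂ = −d_i2/d_o2 = -1.184.
m = m₁·m₂ = (-1.709)(-1.184) = +2.02.

m = +2.02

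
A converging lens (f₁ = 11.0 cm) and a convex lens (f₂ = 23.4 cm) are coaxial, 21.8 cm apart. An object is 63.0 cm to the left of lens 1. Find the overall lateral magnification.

m = -0.332

Lens 1: 1/d_i1 = 1/(11.0) − 1/(63.0) = 0.07504, so d_i1 = 13.33 cm; m₁ = −d_i1/d_o1 = -0.2116.
d_o2 = 21.8 − (13.33) = 8.470 cm.
Lens 2: 1/d_i2 = 1/(23.4) − 1/(8.470) = -0.07533, so d_i2 = -13.28 cm; m₂ = −d_i2/d_o2 = +1.567.
m = m₁·m₂ = (-0.2116)(+1.567) = -0.332.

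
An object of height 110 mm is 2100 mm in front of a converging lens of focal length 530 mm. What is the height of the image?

1/d_i = 1/f − 1/d_o = 1/(530.0) − 1/(2100) = 0.001411, so d_i = 708.9 mm.
m = −d_i/d_o = -0.3376.
|h_i| = |m|·h_o = 0.3376 × 110 = 37.1 mm. The image is real, inverted and reduced, on the far side of the lens.

37.1 mm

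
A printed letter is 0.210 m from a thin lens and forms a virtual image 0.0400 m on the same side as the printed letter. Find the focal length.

f = -0.0494 m (diverging)

Virtual image ⇒ d_i = −0.0400 m.
1/f = 1/d_o + 1/d_i = 1/(0.210) + 1/(-0.0400) = -20.24, so f = -0.0494 m.
Since f is negative, the thin lens is diverging.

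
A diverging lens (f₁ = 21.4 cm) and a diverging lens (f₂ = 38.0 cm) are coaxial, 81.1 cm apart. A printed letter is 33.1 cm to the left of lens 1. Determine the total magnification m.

f₁ = −21.4 cm (diverging).
Lens 1: 1/d_i1 = 1/(-21.4) − 1/(33.1) = -0.07694, so d_i1 = -13.00 cm; m₁ = −d_i1/d_o1 = +0.3927.
d_o2 = 81.1 − (-13.00) = 94.10 cm.
f₂ = −38.0 cm (diverging).
Lens 2: 1/d_i2 = 1/(-38.0) − 1/(94.10) = -0.03694, so d_i2 = -27.07 cm; m₂ = −d_i2/d_o2 = +0.2877.
m = m₁·m₂ = (+0.3927)(+0.2877) = +0.113.

m = +0.113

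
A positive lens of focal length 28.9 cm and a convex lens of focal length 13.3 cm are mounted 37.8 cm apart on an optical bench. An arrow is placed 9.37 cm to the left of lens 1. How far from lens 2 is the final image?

17.9 cm

Lens 1: 1/d_i1 = 1/f₁ − 1/d_o1 = 1/(28.9) − 1/(9.37) = -0.07212, so d_i1 = -13.87 cm.
The intermediate image is 13.87 cm to the left of lens 1 (virtual), which is 37.8 − (-13.87) = 51.67 cm to the left of lens 2, so d_o2 = +51.67 cm.
Lens 2: 1/d_i2 = 1/f₂ − 1/d_o2 = 1/(13.3) − 1/(51.67) = 0.05583, so d_i2 = 17.9 cm.
The final image is real, 17.9 cm to the right of lens 2 (overall magnification ≈ -0.51).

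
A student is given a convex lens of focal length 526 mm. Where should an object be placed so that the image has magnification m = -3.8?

664 mm

m = −d_i/d_o ⇒ d_i = −m·d_o.
1/f = 1/d_o + 1/d_i = 1/d_o − 1/(m·d_o) = (1 − 1/m)/d_o, so d_o = f(1 − 1/m) = (526.0)(1 − 1/(-3.8)) = 664 mm.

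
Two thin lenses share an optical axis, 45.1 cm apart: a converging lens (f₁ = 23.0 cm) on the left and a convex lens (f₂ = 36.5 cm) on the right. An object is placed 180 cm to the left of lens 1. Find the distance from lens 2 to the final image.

38.5 cm

Lens 1: 1/d_i1 = 1/f₁ − 1/d_o1 = 1/(23.0) − 1/(180) = 0.03792, so d_i1 = 26.37 cm.
The intermediate image is 26.37 cm to the right of lens 1, which is 45.1 − (26.37) = 18.73 cm to the left of lens 2, so d_o2 = +18.73 cm.
Lens 2: 1/d_i2 = 1/f₂ − 1/d_o2 = 1/(36.5) − 1/(18.73) = -0.02599, so d_i2 = -38.5 cm.
The final image is virtual, 38.5 cm to the left of lens 2 (overall magnification ≈ -0.30).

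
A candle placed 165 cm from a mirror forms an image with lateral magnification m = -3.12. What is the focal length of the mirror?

m = −d_i/d_o ⇒ d_i = −m·d_o = −(-3.12)·(165) = 514.8 cm.
1/f = 1/d_o + 1/d_i = 1/(165) + 1/(514.8) = 0.008003, so f = 125 cm.
Since f is positive, the mirror is concave.

f = 125 cm (concave)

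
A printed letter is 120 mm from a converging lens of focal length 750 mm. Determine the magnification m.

m = +1.19

1/d_i = 1/f − 1/d_o = 1/(750.0) − 1/(120) = -0.007000, so d_i = -142.9 mm.
m = −d_i/d_o = −(-142.9)/(120) = +1.19.
The image is virtual, upright and enlarged, on the same side as the object.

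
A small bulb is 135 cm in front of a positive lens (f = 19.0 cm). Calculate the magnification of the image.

1/d_i = 1/f − 1/d_o = 1/(19.00) − 1/(135) = 0.04522, so d_i = 22.11 cm.
m = −d_i/d_o = −(22.11)/(135) = -0.164.
The image is real, inverted and reduced, on the far side of the lens.

m = -0.164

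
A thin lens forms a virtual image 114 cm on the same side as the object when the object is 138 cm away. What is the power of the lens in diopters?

P = -0.153 D

Virtual image ⇒ d_i = −114 cm.
1/f = 1/d_o + 1/d_i = 1/(138) + 1/(-114) = -0.001526 cm⁻¹.
f = -655.5 cm = -6.555 m, so P = 1/f = -0.153 D.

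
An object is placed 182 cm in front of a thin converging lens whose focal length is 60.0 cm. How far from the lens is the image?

Thin-lens equation: 1/d_i = 1/f − 1/d_o = 1/(60.00) − 1/(182) = 0.01667 − 0.005495 = 0.01117, so d_i = 89.5 cm.
The image is real, inverted and reduced, on the far side of the lens.

89.5 cm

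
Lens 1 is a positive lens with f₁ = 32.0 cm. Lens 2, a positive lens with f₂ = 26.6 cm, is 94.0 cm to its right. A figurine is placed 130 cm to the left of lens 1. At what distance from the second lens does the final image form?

Lens 1: 1/d_i1 = 1/f₁ − 1/d_o1 = 1/(32.0) − 1/(130) = 0.02356, so d_i1 = 42.45 cm.
The intermediate image is 42.45 cm to the right of lens 1, which is 94.0 − (42.45) = 51.55 cm to the left of lens 2, so d_o2 = +51.55 cm.
Lens 2: 1/d_i2 = 1/f₂ − 1/d_o2 = 1/(26.6) − 1/(51.55) = 0.01820, so d_i2 = 55.0 cm.
The final image is real, 55.0 cm to the right of lens 2 (overall magnification ≈ 0.35).

55.0 cm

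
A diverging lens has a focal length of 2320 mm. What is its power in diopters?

For a diverging lens, f = −2320 mm.
f = -232 cm = -2.32 m.
P = 1/f = 1/(-2.32 m) = -0.431 D.

P = -0.431 D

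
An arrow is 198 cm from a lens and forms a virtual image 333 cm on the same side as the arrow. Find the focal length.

Virtual image ⇒ d_i = −333 cm.
1/f = 1/d_o + 1/d_i = 1/(198) + 1/(-333) = 0.002048, so f = 488 cm.
Since f is positive, the lens is converging.

f = 488 cm (converging)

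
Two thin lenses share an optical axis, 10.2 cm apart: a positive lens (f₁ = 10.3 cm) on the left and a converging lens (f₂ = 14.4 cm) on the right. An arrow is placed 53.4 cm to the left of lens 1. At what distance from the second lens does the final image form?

Lens 1: 1/d_i1 = 1/f₁ − 1/d_o1 = 1/(10.3) − 1/(53.4) = 0.07836, so d_i1 = 12.76 cm.
The intermediate image is 12.76 cm to the right of lens 1, which lies 2.560 cm to the right of lens 2 — a virtual object — so d_o2 = −2.560 cm.
Lens 2: 1/d_i2 = 1/f₂ − 1/d_o2 = 1/(14.4) − 1/(-2.560) = 0.4601, so d_i2 = 2.17 cm.
The final image is real, 2.17 cm to the right of lens 2 (overall magnification ≈ -0.20).

2.17 cm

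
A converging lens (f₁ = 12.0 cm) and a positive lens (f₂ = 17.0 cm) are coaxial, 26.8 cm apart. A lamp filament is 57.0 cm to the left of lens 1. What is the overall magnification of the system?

m = -0.840

Lens 1: 1/d_i1 = 1/(12.0) − 1/(57.0) = 0.06579, so d_i1 = 15.20 cm; m₁ = −d_i1/d_o1 = -0.2667.
d_o2 = 26.8 − (15.20) = 11.60 cm.
Lens 2: 1/d_i2 = 1/(17.0) − 1/(11.60) = -0.02738, so d_i2 = -36.52 cm; m₂ = −d_i2/d_o2 = +3.148.
m = m₁·m₂ = (-0.2667)(+3.148) = -0.840.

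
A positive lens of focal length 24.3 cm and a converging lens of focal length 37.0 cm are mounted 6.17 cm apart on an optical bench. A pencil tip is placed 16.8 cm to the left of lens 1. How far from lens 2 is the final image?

Lens 1: 1/d_i1 = 1/f₁ − 1/d_o1 = 1/(24.3) − 1/(16.8) = -0.01837, so d_i1 = -54.43 cm.
The intermediate image is 54.43 cm to the left of lens 1 (virtual), which is 6.17 − (-54.43) = 60.60 cm to the left of lens 2, so d_o2 = +60.60 cm.
Lens 2: 1/d_i2 = 1/f₂ − 1/d_o2 = 1/(37.0) − 1/(60.60) = 0.01053, so d_i2 = 95.0 cm.
The final image is real, 95.0 cm to the right of lens 2 (overall magnification ≈ -5.1).

95.0 cm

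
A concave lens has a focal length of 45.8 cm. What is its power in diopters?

P = -2.18 D

For a concave lens, f = −45.8 cm.
f = -45.8 cm = -0.458 m.
P = 1/f = 1/(-0.458 m) = -2.18 D.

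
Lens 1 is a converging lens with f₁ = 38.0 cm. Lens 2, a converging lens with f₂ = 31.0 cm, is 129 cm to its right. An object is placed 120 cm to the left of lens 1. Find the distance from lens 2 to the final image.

53.7 cm

Lens 1: 1/d_i1 = 1/f₁ − 1/d_o1 = 1/(38.0) − 1/(120) = 0.01798, so d_i1 = 55.61 cm.
The intermediate image is 55.61 cm to the right of lens 1, which is 129 − (55.61) = 73.39 cm to the left of lens 2, so d_o2 = +73.39 cm.
Lens 2: 1/d_i2 = 1/f₂ − 1/d_o2 = 1/(31.0) − 1/(73.39) = 0.01863, so d_i2 = 53.7 cm.
The final image is real, 53.7 cm to the right of lens 2 (overall magnification ≈ 0.34).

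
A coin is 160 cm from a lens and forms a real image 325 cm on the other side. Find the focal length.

Real image ⇒ d_i = +325 cm.
1/f = 1/d_o + 1/d_i = 1/(160) + 1/(325) = 0.009327, so f = 107 cm.
Since f is positive, the lens is converging.

f = 107 cm (converging)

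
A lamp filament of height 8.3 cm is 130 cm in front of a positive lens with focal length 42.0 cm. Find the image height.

3.96 cm

1/d_i = 1/f − 1/d_o = 1/(42.00) − 1/(130) = 0.01612, so d_i = 62.05 cm.
m = −d_i/d_o = -0.4773.
|h_i| = |m|·h_o = 0.4773 × 8.3 = 3.96 cm. The image is real, inverted and reduced, on the far side of the lens.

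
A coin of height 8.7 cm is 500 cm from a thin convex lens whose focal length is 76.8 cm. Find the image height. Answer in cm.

1/d_i = 1/f − 1/d_o = 1/(76.80) − 1/(500) = 0.01102, so d_i = 90.74 cm.
m = −d_i/d_o = -0.1815.
|h_i| = |m|·h_o = 0.1815 × 8.7 = 1.58 cm. The image is real, inverted and reduced, on the far side of the lens.

1.58 cm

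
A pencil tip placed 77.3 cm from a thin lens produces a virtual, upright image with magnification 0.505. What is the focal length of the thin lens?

f = -78.9 cm (diverging)

m = −d_i/d_o ⇒ d_i = −m·d_o = −(+0.505)·(77.3) = -39.04 cm.
1/f = 1/d_o + 1/d_i = 1/(77.3) + 1/(-39.04) = -0.01268, so f = -78.9 cm.
Since f is negative, the thin lens is diverging.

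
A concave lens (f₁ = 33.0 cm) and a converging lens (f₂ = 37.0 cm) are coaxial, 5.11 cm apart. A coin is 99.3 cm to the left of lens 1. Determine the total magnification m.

f₁ = −33.0 cm (diverging).
Lens 1: 1/d_i1 = 1/(-33.0) − 1/(99.3) = -0.04037, so d_i1 = -24.77 cm; m₁ = −d_i1/d_o1 = +0.2494.
d_o2 = 5.11 − (-24.77) = 29.88 cm.
Lens 2: 1/d_i2 = 1/(37.0) − 1/(29.88) = -0.006440, so d_i2 = -155.3 cm; m₂ = −d_i2/d_o2 = +5.197.
m = m₁·m₂ = (+0.2494)(+5.197) = +1.30.

m = +1.30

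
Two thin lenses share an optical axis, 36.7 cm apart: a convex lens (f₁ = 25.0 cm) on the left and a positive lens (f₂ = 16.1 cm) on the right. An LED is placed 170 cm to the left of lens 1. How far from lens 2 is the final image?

13.7 cm

Lens 1: 1/d_i1 = 1/f₁ − 1/d_o1 = 1/(25.0) − 1/(170) = 0.03412, so d_i1 = 29.31 cm.
The intermediate image is 29.31 cm to the right of lens 1, which is 36.7 − (29.31) = 7.390 cm to the left of lens 2, so d_o2 = +7.390 cm.
Lens 2: 1/d_i2 = 1/f₂ − 1/d_o2 = 1/(16.1) − 1/(7.390) = -0.07321, so d_i2 = -13.7 cm.
The final image is virtual, 13.7 cm to the left of lens 2 (overall magnification ≈ -0.32).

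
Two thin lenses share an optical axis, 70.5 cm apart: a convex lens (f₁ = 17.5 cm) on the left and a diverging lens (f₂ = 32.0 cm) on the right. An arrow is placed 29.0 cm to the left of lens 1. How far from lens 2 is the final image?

14.5 cm

Lens 1: 1/d_i1 = 1/f₁ − 1/d_o1 = 1/(17.5) − 1/(29.0) = 0.02266, so d_i1 = 44.13 cm.
The intermediate image is 44.13 cm to the right of lens 1, which is 70.5 − (44.13) = 26.37 cm to the left of lens 2, so d_o2 = +26.37 cm.
Lens 2 is diverging, so f₂ = −32.0 cm.
Lens 2: 1/d_i2 = 1/f₂ − 1/d_o2 = 1/(-32.0) − 1/(26.37) = -0.06917, so d_i2 = -14.5 cm.
The final image is virtual, 14.5 cm to the left of lens 2 (overall magnification ≈ -0.83).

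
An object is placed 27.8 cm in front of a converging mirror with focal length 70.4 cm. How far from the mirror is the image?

Mirror equation: 1/d_i = 1/f − 1/d_o = 1/(70.40) − 1/(27.8) = 0.01420 − 0.03597 = -0.02177, so d_i = -45.9 cm.
The image is virtual, upright and enlarged, behind the mirror.

45.9 cm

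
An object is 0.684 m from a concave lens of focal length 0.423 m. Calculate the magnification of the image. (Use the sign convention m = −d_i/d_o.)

For a concave lens, f = -0.423 m.
1/d_i = 1/f − 1/d_o = 1/(-0.4230) − 1/(0.684) = -3.826, so d_i = -0.2614 m.
m = −d_i/d_o = −(-0.2614)/(0.684) = +0.382.
The image is virtual, upright and reduced, on the same side as the object.

m = +0.382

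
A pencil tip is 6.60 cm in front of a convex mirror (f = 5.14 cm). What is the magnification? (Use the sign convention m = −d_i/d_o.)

m = +0.438

For a convex mirror, f = -5.14 cm.
1/d_i = 1/f − 1/d_o = 1/(-5.140) − 1/(6.60) = -0.3461, so d_i = -2.890 cm.
m = −d_i/d_o = −(-2.890)/(6.60) = +0.438.
The image is virtual, upright and reduced, behind the mirror.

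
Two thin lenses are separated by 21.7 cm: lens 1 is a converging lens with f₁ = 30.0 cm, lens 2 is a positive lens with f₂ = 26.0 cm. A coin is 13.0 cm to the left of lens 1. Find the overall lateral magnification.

Lens 1: 1/d_i1 = 1/(30.0) − 1/(13.0) = -0.04359, so d_i1 = -22.94 cm; m₁ = −d_i1/d_o1 = +1.765.
d_o2 = 21.7 − (-22.94) = 44.64 cm.
Lens 2: 1/d_i2 = 1/(26.0) − 1/(44.64) = 0.01606, so d_i2 = 62.27 cm; m₂ = −d_i2/d_o2 = -1.395.
m = m₁·m₂ = (+1.765)(-1.395) = -2.46.

m = -2.46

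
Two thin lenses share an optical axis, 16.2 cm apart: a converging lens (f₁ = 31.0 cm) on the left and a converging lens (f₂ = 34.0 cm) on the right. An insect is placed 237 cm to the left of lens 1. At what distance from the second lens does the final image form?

12.4 cm

Lens 1: 1/d_i1 = 1/f₁ − 1/d_o1 = 1/(31.0) − 1/(237) = 0.02804, so d_i1 = 35.67 cm.
The intermediate image is 35.67 cm to the right of lens 1, which lies 19.47 cm to the right of lens 2 — a virtual object — so d_o2 = −19.47 cm.
Lens 2: 1/d_i2 = 1/f₂ − 1/d_o2 = 1/(34.0) − 1/(-19.47) = 0.08077, so d_i2 = 12.4 cm.
The final image is real, 12.4 cm to the right of lens 2 (overall magnification ≈ -0.096).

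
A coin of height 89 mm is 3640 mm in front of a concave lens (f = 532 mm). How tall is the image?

For a concave lens, f = -532 mm.
1/d_i = 1/f − 1/d_o = 1/(-532.0) − 1/(3640) = -0.002154, so d_i = -464.2 mm.
m = −d_i/d_o = +0.1275.
|h_i| = |m|·h_o = 0.1275 × 89 = 11.3 mm. The image is virtual, upright and reduced, on the same side as the object.

11.3 mm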